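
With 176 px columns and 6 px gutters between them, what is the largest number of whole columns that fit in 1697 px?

Each extra column adds 176 + 6 = 182 px.
(1697 + 6) / 182 = 9.36, so 9 columns fit.

9 columns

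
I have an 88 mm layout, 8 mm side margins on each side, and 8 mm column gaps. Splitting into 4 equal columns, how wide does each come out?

12 mm

Content width = 88 − 2·8 = 72 mm.
72 − 3·8 = 48; ÷4 gives c = 12 mm.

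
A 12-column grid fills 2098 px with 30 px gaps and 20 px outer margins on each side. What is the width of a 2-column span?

Content width = 2098 − 2·20 = 2058 px.
12c + 11·30 = 2058 → 12c = 1728 → c = 144 px.
Span of 2: 2·144 + 1·30 = 288 + 30 = 318 px.

318 px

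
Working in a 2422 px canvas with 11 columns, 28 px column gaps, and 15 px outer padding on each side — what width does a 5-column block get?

Inside the margins: 2422 − 30 = 2392 px.
11 columns + 10 column gaps: 11c + 10·28 = 2392.
11c = 2392 − 280 = 2112, so c = 192 px.
Span of 5: 5·192 + 4·28 = 960 + 112 = 1072 px.

1072 px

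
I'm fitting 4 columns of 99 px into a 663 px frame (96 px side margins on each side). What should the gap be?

25 px

Take off 192 px of margins, leaving 471 px.
4·99 + 3g = 471 → 3g = 75 → g = 25 px.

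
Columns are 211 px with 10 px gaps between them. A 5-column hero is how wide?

5-column span = 5·211 + 4·10 = 1095 px.

1095 px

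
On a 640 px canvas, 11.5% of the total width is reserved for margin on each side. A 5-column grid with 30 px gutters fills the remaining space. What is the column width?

74.56 px

640 × (1 − 2·11.5%) = 640 × 77% = 492.8 px for the columns.
492.8 − 4·30 = 372.8; ÷5 gives c = 74.56 px.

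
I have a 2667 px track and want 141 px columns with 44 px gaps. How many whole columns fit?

14 columns

14 columns: 14·141 + 13·44 = 2546 px ≤ 2667.
15 columns: 2731 px > 2667. So 14.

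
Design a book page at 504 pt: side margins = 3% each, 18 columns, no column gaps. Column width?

26.32 pt

Each margin = 3% of 504 = 15.12 pt; content = 504 − 2·15.12 = 473.76 pt.
18c = 473.76 → c = 26.32 pt.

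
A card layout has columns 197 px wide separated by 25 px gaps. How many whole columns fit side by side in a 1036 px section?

4 columns

4 columns: 4·197 + 3·25 = 863 px ≤ 1036.
5 columns: 1085 px > 1036. So 4.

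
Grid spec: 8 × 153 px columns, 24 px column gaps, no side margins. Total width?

1392 px

Total width: 8·153 + 7·24 = 1392 px.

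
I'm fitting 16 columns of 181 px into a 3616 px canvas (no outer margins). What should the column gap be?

16 columns take 16·181 = 2896 px; remaining 720 splits into 15 column gaps.
g = 720 / 15 = 48 px.

48 px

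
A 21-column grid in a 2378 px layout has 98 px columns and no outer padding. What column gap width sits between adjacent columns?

Columns use 2058 px, leaving 320 px across 20 column gaps = 16 px each.

16 px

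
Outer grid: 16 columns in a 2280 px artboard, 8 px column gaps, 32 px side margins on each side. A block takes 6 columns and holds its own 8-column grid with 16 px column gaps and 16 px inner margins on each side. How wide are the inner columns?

Inside the margins: 2280 − 64 = 2216 px.
16c + 15·8 = 2216 → 16c = 2096 → c = 131 px.
Span of 6: 6·131 + 5·8 = 786 + 40 = 826 px.
Inner content = 826 − 2·16 = 794 px.
Subtracting 7 column gaps of 16 leaves 682 for 8 columns, so d = 85.25 px.

85.25 px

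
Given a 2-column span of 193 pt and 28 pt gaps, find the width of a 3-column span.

2c + 1·28 = 193 → 2c = 165 → c = 82.5 pt.
3 columns plus 2 gaps: 247.5 + 56 = 303.5 pt.

303.5 pt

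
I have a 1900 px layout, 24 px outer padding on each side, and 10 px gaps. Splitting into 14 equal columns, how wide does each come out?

123 px

Inside the margins: 1900 − 48 = 1852 px.
Subtracting 13 gaps of 10 leaves 1722 for 14 columns, so c = 123 px.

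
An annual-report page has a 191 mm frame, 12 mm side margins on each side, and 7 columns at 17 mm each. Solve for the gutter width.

Subtract both margins: 191 − 2·12 = 167 mm.
7 columns take 7·17 = 119 mm; remaining 48 splits into 6 gutters.
g = 48 / 6 = 8 mm.

8 mm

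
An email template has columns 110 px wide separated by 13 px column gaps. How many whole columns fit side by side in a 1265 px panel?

10 columns

Each extra column adds 110 + 13 = 123 px.
(1265 + 13) / 123 = 10.39, so 10 columns fit.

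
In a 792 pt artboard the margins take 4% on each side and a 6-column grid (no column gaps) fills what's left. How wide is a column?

121.44 pt

792 × (1 − 2·4%) = 792 × 92% = 728.64 pt for the columns.
6c = 728.64 → c = 121.44 pt.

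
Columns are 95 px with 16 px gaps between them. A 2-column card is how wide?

206 px

2 columns plus 1 gap: 190 + 16 = 206 px.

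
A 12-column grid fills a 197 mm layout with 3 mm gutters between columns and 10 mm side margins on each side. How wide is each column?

Inside the margins: 197 − 20 = 177 mm.
177 − 11·3 = 144; ÷12 gives c = 12 mm.

12 mm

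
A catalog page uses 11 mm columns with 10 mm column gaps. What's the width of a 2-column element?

2-column span = 2·11 + 1·10 = 32 mm.

32 mm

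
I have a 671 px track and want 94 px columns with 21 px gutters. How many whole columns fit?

6 columns

6 columns: 6·94 + 5·21 = 669 px ≤ 671.
7 columns: 784 px > 671. So 6.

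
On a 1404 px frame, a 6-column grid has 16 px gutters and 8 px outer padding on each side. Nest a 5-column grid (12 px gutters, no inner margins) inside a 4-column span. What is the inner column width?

Inside the margins: 1404 − 16 = 1388 px.
6 columns + 5 gutters: 6c + 5·16 = 1388.
6c = 1388 − 80 = 1308, so c = 218 px.
4-column span = 4·218 + 3·16 = 920 px.
5 columns + 4 gutters: 5d + 4·12 = 920.
5d = 920 − 48 = 872, so d = 174.4 px.

174.4 px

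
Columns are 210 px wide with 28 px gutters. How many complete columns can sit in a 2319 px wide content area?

k columns need k·210 + (k−1)·28 = k·238 − 28.
k·238 − 28 ≤ 2319 → k ≤ 2347 / 238 ≈ 9.86, so k = 9.

9 columns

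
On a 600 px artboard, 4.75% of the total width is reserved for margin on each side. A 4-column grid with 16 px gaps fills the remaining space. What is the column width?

123.75 px

Margins: 4.75% × 600 = 28.5 px each, so content = 600 − 57 = 543 px.
4c + 3·16 = 543 → 4c = 495 → c = 123.75 px.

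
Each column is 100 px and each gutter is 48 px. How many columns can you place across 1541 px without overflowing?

10 columns

k columns need k·100 + (k−1)·48 = k·148 − 48.
k·148 − 48 ≤ 1541 → k ≤ 1589 / 148 ≈ 10.74, so k = 10.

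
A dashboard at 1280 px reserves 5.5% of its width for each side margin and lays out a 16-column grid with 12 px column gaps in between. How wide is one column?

59.95 px

Margins: 5.5% × 1280 = 70.4 px each, so content = 1280 − 140.8 = 1139.2 px.
16c + 15·12 = 1139.2 → 16c = 959.2 → c = 59.95 px.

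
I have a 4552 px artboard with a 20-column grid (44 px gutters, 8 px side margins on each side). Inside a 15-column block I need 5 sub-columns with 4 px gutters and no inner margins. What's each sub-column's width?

675 px

Inside the margins: 4552 − 16 = 4536 px.
4536 − 19·44 = 3700; ÷20 gives c = 185 px.
Span of 15: 15·185 + 14·44 = 2775 + 616 = 3391 px.
5 columns + 4 gutters: 5d + 4·4 = 3391.
5d = 3391 − 16 = 3375, so d = 675 px.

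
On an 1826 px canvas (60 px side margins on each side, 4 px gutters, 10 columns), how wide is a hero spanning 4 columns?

680 px

Take off 120 px of margins, leaving 1706 px.
10 columns + 9 gutters: 10c + 9·4 = 1706.
10c = 1706 − 36 = 1670, so c = 167 px.
4 columns plus 3 gutters: 668 + 12 = 680 px.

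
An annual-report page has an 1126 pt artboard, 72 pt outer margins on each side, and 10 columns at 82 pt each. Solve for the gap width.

18 pt

Take off 144 pt of margins, leaving 982 pt.
10 columns take 10·82 = 820 pt; remaining 162 splits into 9 gaps.
g = 162 / 9 = 18 pt.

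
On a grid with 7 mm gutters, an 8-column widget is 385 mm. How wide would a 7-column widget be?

336 mm

8 columns + 7 gutters: 8c + 7·7 = 385.
8c = 385 − 49 = 336, so c = 42 mm.
Span of 7: 7·42 + 6·7 = 294 + 42 = 336 mm.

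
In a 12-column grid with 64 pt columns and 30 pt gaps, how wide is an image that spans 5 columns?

5-column span = 5·64 + 4·30 = 440 pt.

440 pt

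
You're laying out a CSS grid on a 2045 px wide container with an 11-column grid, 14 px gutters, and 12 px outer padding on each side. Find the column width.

171 px

Subtract both margins: 2045 − 2·12 = 2021 px.
11 columns + 10 gutters: 11c + 10·14 = 2021.
11c = 2021 − 140 = 1881, so c = 171 px.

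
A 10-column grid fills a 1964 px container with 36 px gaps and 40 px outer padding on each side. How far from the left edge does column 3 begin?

424 px

Content = 1964 − 2·40 = 1884 px.
1884 − 9·36 = 1560; ÷10 gives c = 156 px.
Each column+gutter stride is 192 px; 2 of them past the 40 px margin is 40 + 384 = 424 px.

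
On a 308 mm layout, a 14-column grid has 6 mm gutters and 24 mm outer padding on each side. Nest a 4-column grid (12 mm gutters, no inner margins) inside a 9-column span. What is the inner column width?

32.25 mm

Take off 48 mm of margins, leaving 260 mm.
260 − 13·6 = 182; ÷14 gives c = 13 mm.
9 columns plus 8 gutters: 117 + 48 = 165 mm.
4d + 3·12 = 165 → 4d = 129 → d = 32.25 mm.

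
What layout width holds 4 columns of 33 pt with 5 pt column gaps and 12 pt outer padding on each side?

171 pt

Total width: 2·12 + 4·33 + 3·5 = 171 pt.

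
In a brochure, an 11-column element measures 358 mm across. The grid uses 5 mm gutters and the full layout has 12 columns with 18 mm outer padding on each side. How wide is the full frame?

427 mm

358 − 10·5 = 308; ÷11 gives c = 28 mm.
Total width: 2·18 + 12·28 + 11·5 = 427 mm.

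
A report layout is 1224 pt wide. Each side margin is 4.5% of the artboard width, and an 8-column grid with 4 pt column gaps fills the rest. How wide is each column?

1224 × (1 − 2·4.5%) = 1224 × 91% = 1113.84 pt for the columns.
8 columns + 7 column gaps: 8c + 7·4 = 1113.84.
8c = 1113.84 − 28 = 1085.84, so c = 135.73 pt.

135.73 pt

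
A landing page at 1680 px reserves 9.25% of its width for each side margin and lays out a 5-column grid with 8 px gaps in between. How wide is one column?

267.44 px

Margins: 9.25% × 1680 = 155.4 px each, so content = 1680 − 310.8 = 1369.2 px.
5c + 4·8 = 1369.2 → 5c = 1337.2 → c = 267.44 px.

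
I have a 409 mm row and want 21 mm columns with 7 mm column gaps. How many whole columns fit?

14 columns

14 columns: 14·21 + 13·7 = 385 mm ≤ 409.
15 columns: 413 mm > 409. So 14.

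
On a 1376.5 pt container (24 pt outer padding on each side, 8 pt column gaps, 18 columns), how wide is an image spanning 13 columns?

957.25 pt

Content width = 1376.5 − 2·24 = 1328.5 pt.
Subtracting 17 column gaps of 8 leaves 1192.5 for 18 columns, so c = 66.25 pt.
13 columns plus 12 column gaps: 861.25 + 96 = 957.25 pt.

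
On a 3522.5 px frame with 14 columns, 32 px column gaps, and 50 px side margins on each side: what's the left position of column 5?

Subtract both margins: 3522.5 − 2·50 = 3422.5 px.
14c + 13·32 = 3422.5 → 14c = 3006.5 → c = 214.75 px.
Column 5 starts at margin + 4·(column + gutter) = 50 + 4·246.75 = 1037 px.

1037 px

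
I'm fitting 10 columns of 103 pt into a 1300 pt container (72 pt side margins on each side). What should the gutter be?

14 pt

Subtract both margins: 1300 − 2·72 = 1156 pt.
10·103 + 9g = 1156 → 9g = 126 → g = 14 pt.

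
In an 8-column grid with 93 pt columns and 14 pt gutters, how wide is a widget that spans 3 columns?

Span of 3: 3·93 + 2·14 = 279 + 28 = 307 pt.

307 pt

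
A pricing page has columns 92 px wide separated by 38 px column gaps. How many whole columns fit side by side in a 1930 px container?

15 columns

k columns need k·92 + (k−1)·38 = k·130 − 38.
k·130 − 38 ≤ 1930 → k ≤ 1968 / 130 ≈ 15.14, so k = 15.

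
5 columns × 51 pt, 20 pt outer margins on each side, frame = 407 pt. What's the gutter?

28 pt

Content width = 407 − 2·20 = 367 pt.
5·51 + 4g = 367 → 4g = 112 → g = 28 pt.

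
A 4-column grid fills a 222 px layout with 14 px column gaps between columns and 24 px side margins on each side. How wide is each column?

Take off 48 px of margins, leaving 174 px.
4c + 3·14 = 174 → 4c = 132 → c = 33 px.

33 px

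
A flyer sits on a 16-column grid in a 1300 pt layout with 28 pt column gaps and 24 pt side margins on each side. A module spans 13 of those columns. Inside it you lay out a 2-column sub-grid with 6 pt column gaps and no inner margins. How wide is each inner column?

503 pt

Take off 48 pt of margins, leaving 1252 pt.
16 columns + 15 column gaps: 16c + 15·28 = 1252.
16c = 1252 − 420 = 832, so c = 52 pt.
13 columns plus 12 column gaps: 676 + 336 = 1012 pt.
Subtracting 1 column gap of 6 leaves 1006 for 2 columns, so d = 503 pt.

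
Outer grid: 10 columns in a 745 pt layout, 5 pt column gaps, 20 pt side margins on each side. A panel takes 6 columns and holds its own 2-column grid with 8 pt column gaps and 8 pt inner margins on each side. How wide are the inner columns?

Outer content = 745 − 2·20 = 705 pt.
10 columns + 9 column gaps: 10c + 9·5 = 705.
10c = 705 − 45 = 660, so c = 66 pt.
6 columns plus 5 column gaps: 396 + 25 = 421 pt.
Inner content = 421 − 2·8 = 405 pt.
405 − 1·8 = 397; ÷2 gives d = 198.5 pt.

198.5 pt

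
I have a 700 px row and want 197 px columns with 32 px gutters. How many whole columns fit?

k columns need k·197 + (k−1)·32 = k·229 − 32.
k·229 − 32 ≤ 700 → k ≤ 732 / 229 ≈ 3.20, so k = 3.

3 columns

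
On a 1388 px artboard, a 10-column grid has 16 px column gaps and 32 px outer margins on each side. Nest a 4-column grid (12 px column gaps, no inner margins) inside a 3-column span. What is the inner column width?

87.5 px

Take off 64 px of margins, leaving 1324 px.
Subtracting 9 column gaps of 16 leaves 1180 for 10 columns, so c = 118 px.
Span of 3: 3·118 + 2·16 = 354 + 32 = 386 px.
4d + 3·12 = 386 → 4d = 350 → d = 87.5 px.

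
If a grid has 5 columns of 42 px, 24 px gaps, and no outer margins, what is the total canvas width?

306 px

Summing: 210 + 96 = 306 px.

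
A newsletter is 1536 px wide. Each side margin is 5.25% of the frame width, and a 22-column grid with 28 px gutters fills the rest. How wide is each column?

1536 × (1 − 2·5.25%) = 1536 × 89.5% = 1374.72 px for the columns.
1374.72 − 21·28 = 786.72; ÷22 gives c = 35.76 px.

35.76 px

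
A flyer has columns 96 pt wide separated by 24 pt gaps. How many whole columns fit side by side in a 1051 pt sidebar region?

8 columns

Each extra column adds 96 + 24 = 120 pt.
(1051 + 24) / 120 = 8.96, so 8 columns fit.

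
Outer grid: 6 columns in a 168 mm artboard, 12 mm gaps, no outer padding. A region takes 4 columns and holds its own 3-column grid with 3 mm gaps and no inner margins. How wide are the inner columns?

6 columns + 5 gaps: 6c + 5·12 = 168.
6c = 168 − 60 = 108, so c = 18 mm.
Span of 4: 4·18 + 3·12 = 72 + 36 = 108 mm.
108 − 2·3 = 102; ÷3 gives d = 34 mm.

34 mm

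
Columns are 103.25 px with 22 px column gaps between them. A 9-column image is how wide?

9 columns plus 8 column gaps: 929.25 + 176 = 1105.25 px.

1105.25 px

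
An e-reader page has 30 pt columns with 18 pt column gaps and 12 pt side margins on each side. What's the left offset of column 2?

60 pt

Before column 2: the margin + 1 column + 1 column gap.
Offset = 12 + 1·(30 + 18) = 12 + 48 = 60 pt.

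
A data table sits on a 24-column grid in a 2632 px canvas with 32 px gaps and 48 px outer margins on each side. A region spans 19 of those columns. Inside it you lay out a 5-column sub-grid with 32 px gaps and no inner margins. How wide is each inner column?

Subtract both margins: 2632 − 2·48 = 2536 px.
Subtracting 23 gaps of 32 leaves 1800 for 24 columns, so c = 75 px.
19 columns plus 18 gaps: 1425 + 576 = 2001 px.
Subtracting 4 gaps of 32 leaves 1873 for 5 columns, so d = 374.6 px.

374.6 px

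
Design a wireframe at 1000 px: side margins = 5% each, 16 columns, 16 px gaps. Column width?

Margins: 5% × 1000 = 50 px each, so content = 1000 − 100 = 900 px.
16 columns + 15 gaps: 16c + 15·16 = 900.
16c = 900 − 240 = 660, so c = 41.25 px.

41.25 px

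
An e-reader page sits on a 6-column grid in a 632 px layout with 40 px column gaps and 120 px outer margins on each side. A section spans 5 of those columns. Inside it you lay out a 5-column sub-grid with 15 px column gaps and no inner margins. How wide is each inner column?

52 px

Take off 240 px of margins, leaving 392 px.
Subtracting 5 column gaps of 40 leaves 192 for 6 columns, so c = 32 px.
5 columns plus 4 column gaps: 160 + 160 = 320 px.
5 columns + 4 column gaps: 5d + 4·15 = 320.
5d = 320 − 60 = 260, so d = 52 px.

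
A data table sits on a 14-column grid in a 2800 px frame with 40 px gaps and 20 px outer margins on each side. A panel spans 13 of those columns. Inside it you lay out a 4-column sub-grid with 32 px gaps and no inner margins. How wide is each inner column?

Outer content = 2800 − 2·20 = 2760 px.
14 columns + 13 gaps: 14c + 13·40 = 2760.
14c = 2760 − 520 = 2240, so c = 160 px.
13-column span = 13·160 + 12·40 = 2560 px.
4d + 3·32 = 2560 → 4d = 2464 → d = 616 px.

616 px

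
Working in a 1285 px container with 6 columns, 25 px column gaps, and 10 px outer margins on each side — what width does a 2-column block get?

405 px

Subtract both margins: 1285 − 2·10 = 1265 px.
6c + 5·25 = 1265 → 6c = 1140 → c = 190 px.
2-column span = 2·190 + 1·25 = 405 px.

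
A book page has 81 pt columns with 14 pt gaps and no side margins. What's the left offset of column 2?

No margin, so column 2 starts at 1·(column + gutter) = 1·95 = 95 pt.

95 pt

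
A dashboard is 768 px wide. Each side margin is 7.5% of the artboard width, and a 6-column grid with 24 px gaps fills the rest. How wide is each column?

768 × (1 − 2·7.5%) = 768 × 85% = 652.8 px for the columns.
6 columns + 5 gaps: 6c + 5·24 = 652.8.
6c = 652.8 − 120 = 532.8, so c = 88.8 px.

88.8 px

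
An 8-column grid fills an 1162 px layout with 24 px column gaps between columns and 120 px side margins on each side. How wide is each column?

Take off 240 px of margins, leaving 922 px.
8c + 7·24 = 922 → 8c = 754 → c = 94.25 px.

94.25 px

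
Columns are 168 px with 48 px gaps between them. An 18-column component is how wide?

3840 px

18-column span = 18·168 + 17·48 = 3840 px.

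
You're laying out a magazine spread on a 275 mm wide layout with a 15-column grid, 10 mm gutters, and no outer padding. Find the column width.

Subtracting 14 gutters of 10 leaves 135 for 15 columns, so c = 9 mm.

9 mm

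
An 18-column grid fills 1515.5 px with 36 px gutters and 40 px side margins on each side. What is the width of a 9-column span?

Take off 80 px of margins, leaving 1435.5 px.
1435.5 − 17·36 = 823.5; ÷18 gives c = 45.75 px.
9-column span = 9·45.75 + 8·36 = 699.75 px.

699.75 px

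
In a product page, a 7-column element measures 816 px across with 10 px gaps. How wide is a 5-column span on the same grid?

580 px

7c + 6·10 = 816 → 7c = 756 → c = 108 px.
Span of 5: 5·108 + 4·10 = 540 + 40 = 580 px.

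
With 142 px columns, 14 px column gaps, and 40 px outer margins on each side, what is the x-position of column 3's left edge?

Each column+gutter stride is 156 px; 2 of them past the 40 px margin is 40 + 312 = 352 px.

352 px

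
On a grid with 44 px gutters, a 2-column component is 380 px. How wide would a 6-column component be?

380 − 1·44 = 336; ÷2 gives c = 168 px.
6-column span = 6·168 + 5·44 = 1228 px.

1228 px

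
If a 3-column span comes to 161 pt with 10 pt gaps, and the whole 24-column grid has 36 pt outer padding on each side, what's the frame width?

161 − 2·10 = 141; ÷3 gives c = 47 pt.
Frame = 2·36 + 24·47 + 23·10 = 72 + 1128 + 230 = 1430 pt.

1430 pt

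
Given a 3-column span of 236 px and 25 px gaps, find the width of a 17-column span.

3c + 2·25 = 236 → 3c = 186 → c = 62 px.
Span of 17: 17·62 + 16·25 = 1054 + 400 = 1454 px.

1454 px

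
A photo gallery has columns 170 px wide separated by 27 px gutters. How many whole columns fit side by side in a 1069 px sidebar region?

k columns need k·170 + (k−1)·27 = k·197 − 27.
k·197 − 27 ≤ 1069 → k ≤ 1096 / 197 ≈ 5.56, so k = 5.

5 columns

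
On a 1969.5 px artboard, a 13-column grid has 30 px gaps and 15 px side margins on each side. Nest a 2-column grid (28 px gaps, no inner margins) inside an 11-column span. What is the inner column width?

Take off 30 px of margins, leaving 1939.5 px.
Subtracting 12 gaps of 30 leaves 1579.5 for 13 columns, so c = 121.5 px.
Span of 11: 11·121.5 + 10·30 = 1336.5 + 300 = 1636.5 px.
1636.5 − 1·28 = 1608.5; ÷2 gives d = 804.25 px.

804.25 px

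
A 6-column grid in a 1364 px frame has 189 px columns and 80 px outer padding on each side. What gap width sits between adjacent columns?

14 px

Content width = 1364 − 2·80 = 1204 px.
Columns use 1134 px, leaving 70 px across 5 gaps = 14 px each.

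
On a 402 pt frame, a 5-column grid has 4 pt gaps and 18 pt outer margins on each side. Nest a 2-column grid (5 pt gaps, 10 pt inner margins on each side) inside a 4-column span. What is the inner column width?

Take off 36 pt of margins, leaving 366 pt.
5 columns + 4 gaps: 5c + 4·4 = 366.
5c = 366 − 16 = 350, so c = 70 pt.
4-column span = 4·70 + 3·4 = 292 pt.
Inner content = 292 − 2·10 = 272 pt.
2d + 1·5 = 272 → 2d = 267 → d = 133.5 pt.

133.5 pt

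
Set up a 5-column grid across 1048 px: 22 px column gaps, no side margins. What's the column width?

192 px

5c + 4·22 = 1048 → 5c = 960 → c = 192 px.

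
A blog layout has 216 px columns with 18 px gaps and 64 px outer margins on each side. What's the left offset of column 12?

2638 px

Each column+gutter stride is 234 px; 11 of them past the 64 px margin is 64 + 2574 = 2638 px.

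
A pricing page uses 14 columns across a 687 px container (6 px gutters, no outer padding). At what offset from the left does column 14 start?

643.5 px

687 − 13·6 = 609; ÷14 gives c = 43.5 px.
Before column 14: 13 columns + 13 gutters.
Offset = 13·(43.5 + 6) = 13·49.5 = 643.5 px.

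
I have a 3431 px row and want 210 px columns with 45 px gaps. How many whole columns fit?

k columns need k·210 + (k−1)·45 = k·255 − 45.
k·255 − 45 ≤ 3431 → k ≤ 3476 / 255 ≈ 13.63, so k = 13.

13 columns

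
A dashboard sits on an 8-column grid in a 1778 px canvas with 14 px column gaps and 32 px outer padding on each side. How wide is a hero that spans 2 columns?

Content width = 1778 − 2·32 = 1714 px.
Subtracting 7 column gaps of 14 leaves 1616 for 8 columns, so c = 202 px.
2-column span = 2·202 + 1·14 = 418 px.

418 px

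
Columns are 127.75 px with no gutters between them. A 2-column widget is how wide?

255.5 px

2-column span = 2·127.75 = 255.5 px.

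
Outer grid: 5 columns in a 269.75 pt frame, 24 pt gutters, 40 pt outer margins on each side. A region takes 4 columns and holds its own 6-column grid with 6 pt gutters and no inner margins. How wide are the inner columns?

Subtract both margins: 269.75 − 2·40 = 189.75 pt.
5c + 4·24 = 189.75 → 5c = 93.75 → c = 18.75 pt.
4 columns plus 3 gutters: 75 + 72 = 147 pt.
6 columns + 5 gutters: 6d + 5·6 = 147.
6d = 147 − 30 = 117, so d = 19.5 pt.

19.5 pt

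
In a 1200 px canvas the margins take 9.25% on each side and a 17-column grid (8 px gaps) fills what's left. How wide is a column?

1200 × (1 − 2·9.25%) = 1200 × 81.5% = 978 px for the columns.
978 − 16·8 = 850; ÷17 gives c = 50 px.

50 px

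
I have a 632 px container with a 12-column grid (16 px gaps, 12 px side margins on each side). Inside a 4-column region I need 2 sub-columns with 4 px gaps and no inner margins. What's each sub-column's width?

Subtract both margins: 632 − 2·12 = 608 px.
608 − 11·16 = 432; ÷12 gives c = 36 px.
Span of 4: 4·36 + 3·16 = 144 + 48 = 192 px.
192 − 1·4 = 188; ÷2 gives d = 94 px.

94 px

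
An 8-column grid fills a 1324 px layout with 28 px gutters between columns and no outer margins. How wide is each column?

1324 − 7·28 = 1128; ÷8 gives c = 141 px.

141 px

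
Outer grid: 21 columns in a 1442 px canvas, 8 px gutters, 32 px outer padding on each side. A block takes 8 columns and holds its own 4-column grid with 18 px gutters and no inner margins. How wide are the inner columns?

116.5 px

Outer content = 1442 − 2·32 = 1378 px.
Subtracting 20 gutters of 8 leaves 1218 for 21 columns, so c = 58 px.
8-column span = 8·58 + 7·8 = 520 px.
Subtracting 3 gutters of 18 leaves 466 for 4 columns, so d = 116.5 px.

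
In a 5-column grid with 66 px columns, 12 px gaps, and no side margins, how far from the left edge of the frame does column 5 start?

312 px

Each column+gutter stride is 78 px; with no margin, 4 of them is 312 px.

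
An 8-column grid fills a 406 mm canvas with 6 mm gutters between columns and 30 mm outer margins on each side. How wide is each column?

38 mm

Inside the margins: 406 − 60 = 346 mm.
Subtracting 7 gutters of 6 leaves 304 for 8 columns, so c = 38 mm.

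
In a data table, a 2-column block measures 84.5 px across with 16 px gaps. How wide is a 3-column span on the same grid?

134.75 px

84.5 − 1·16 = 68.5; ÷2 gives c = 34.25 px.
3-column span = 3·34.25 + 2·16 = 134.75 px.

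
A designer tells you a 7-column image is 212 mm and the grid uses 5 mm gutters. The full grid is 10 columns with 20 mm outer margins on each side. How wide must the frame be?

345 mm

212 − 6·5 = 182; ÷7 gives c = 26 mm.
Adding margins, columns and gutters: 40 + 260 + 45 = 345 mm.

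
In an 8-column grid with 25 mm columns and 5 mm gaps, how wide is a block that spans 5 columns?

145 mm

5-column span = 5·25 + 4·5 = 145 mm.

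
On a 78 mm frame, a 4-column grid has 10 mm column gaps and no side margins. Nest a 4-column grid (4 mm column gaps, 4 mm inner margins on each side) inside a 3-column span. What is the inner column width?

9 mm

Subtracting 3 column gaps of 10 leaves 48 for 4 columns, so c = 12 mm.
3 columns plus 2 column gaps: 36 + 20 = 56 mm.
Inner content = 56 − 2·4 = 48 mm.
Subtracting 3 column gaps of 4 leaves 36 for 4 columns, so d = 9 mm.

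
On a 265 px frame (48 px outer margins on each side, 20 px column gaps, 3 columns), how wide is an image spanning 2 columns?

Take off 96 px of margins, leaving 169 px.
3c + 2·20 = 169 → 3c = 129 → c = 43 px.
2 columns plus 1 column gap: 86 + 20 = 106 px.

106 px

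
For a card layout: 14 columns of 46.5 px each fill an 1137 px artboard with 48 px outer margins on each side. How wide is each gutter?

30 px

Subtract both margins: 1137 − 2·48 = 1041 px.
14 columns take 14·46.5 = 651 px; remaining 390 splits into 13 gutters.
g = 390 / 13 = 30 px.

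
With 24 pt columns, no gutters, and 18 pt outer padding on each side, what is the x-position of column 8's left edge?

186 pt

Before column 8: the margin + 7 columns + 7 gutters.
Offset = 18 + 7·(24 + 0) = 18 + 168 = 186 pt.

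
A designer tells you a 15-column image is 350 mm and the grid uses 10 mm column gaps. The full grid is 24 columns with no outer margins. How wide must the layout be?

566 mm

Subtracting 14 column gaps of 10 leaves 210 for 15 columns, so c = 14 mm.
Summing: 336 + 230 = 566 mm.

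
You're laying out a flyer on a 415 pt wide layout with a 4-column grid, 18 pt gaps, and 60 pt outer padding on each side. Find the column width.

60.25 pt

Inside the margins: 415 − 120 = 295 pt.
Subtracting 3 gaps of 18 leaves 241 for 4 columns, so c = 60.25 pt.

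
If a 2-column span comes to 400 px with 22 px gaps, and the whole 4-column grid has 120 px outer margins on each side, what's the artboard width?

400 − 1·22 = 378; ÷2 gives c = 189 px.
Adding margins, columns and gutters: 240 + 756 + 66 = 1062 px.

1062 px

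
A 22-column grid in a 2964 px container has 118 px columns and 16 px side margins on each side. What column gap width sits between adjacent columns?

Content width = 2964 − 2·16 = 2932 px.
22·118 + 21g = 2932 → 21g = 336 → g = 16 px.

16 px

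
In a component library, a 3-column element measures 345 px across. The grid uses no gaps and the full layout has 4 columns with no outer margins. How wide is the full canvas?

460 px

345 / 3 = 115 px per column.
Total width: 4·115 = 460 px.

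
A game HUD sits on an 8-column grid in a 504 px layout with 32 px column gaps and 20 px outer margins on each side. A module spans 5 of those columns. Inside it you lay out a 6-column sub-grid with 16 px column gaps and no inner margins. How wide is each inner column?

Inside the margins: 504 − 40 = 464 px.
Subtracting 7 column gaps of 32 leaves 240 for 8 columns, so c = 30 px.
5 columns plus 4 column gaps: 150 + 128 = 278 px.
Subtracting 5 column gaps of 16 leaves 198 for 6 columns, so d = 33 px.

33 px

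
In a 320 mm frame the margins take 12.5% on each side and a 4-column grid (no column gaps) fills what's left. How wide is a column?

60 mm

Each margin = 12.5% of 320 = 40 mm; content = 320 − 2·40 = 240 mm.
4c = 240 → c = 60 mm.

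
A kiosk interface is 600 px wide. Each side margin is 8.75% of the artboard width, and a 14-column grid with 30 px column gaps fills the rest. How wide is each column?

7.5 px

Each margin = 8.75% of 600 = 52.5 px; content = 600 − 2·52.5 = 495 px.
14 columns + 13 column gaps: 14c + 13·30 = 495.
14c = 495 − 390 = 105, so c = 7.5 px.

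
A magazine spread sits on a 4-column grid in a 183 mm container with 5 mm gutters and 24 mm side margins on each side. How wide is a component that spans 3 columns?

Inside the margins: 183 − 48 = 135 mm.
4 columns + 3 gutters: 4c + 3·5 = 135.
4c = 135 − 15 = 120, so c = 30 mm.
Span of 3: 3·30 + 2·5 = 90 + 10 = 100 mm.

100 mm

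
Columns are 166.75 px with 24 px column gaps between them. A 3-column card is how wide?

Span of 3: 3·166.75 + 2·24 = 500.25 + 48 = 548.25 px.

548.25 px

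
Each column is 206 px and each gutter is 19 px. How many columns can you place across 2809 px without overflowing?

12 columns: 12·206 + 11·19 = 2681 px ≤ 2809.
13 columns: 2906 px > 2809. So 12.

12 columns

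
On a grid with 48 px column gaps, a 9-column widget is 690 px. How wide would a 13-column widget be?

9 columns + 8 column gaps: 9c + 8·48 = 690.
9c = 690 − 384 = 306, so c = 34 px.
13-column span = 13·34 + 12·48 = 1018 px.

1018 px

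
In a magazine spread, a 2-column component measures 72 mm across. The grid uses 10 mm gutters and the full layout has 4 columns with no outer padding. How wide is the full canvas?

2 columns + 1 gutter: 2c + 1·10 = 72.
2c = 72 − 10 = 62, so c = 31 mm.
Total width: 4·31 + 3·10 = 154 mm.

154 mm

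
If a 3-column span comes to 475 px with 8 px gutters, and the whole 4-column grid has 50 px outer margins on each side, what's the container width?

736 px

3 columns + 2 gutters: 3c + 2·8 = 475.
3c = 475 − 16 = 459, so c = 153 px.
Total width: 2·50 + 4·153 + 3·8 = 736 px.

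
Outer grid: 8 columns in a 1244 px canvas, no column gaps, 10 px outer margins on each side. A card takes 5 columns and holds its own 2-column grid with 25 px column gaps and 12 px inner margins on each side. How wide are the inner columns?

Take off 20 px of margins, leaving 1224 px.
With no column gaps, each column is 1224/8 = 153 px.
5-column span = 5·153 = 765 px.
Inner content = 765 − 2·12 = 741 px.
2 columns + 1 column gap: 2d + 1·25 = 741.
2d = 741 − 25 = 716, so d = 358 px.

358 px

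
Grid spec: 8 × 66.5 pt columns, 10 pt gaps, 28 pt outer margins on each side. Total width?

658 pt

Total width: 2·28 + 8·66.5 + 7·10 = 658 pt.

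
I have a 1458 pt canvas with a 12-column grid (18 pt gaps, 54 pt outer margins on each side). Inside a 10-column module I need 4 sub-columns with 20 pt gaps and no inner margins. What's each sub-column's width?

265.5 pt

Subtract both margins: 1458 − 2·54 = 1350 pt.
12 columns + 11 gaps: 12c + 11·18 = 1350.
12c = 1350 − 198 = 1152, so c = 96 pt.
Span of 10: 10·96 + 9·18 = 960 + 162 = 1122 pt.
1122 − 3·20 = 1062; ÷4 gives d = 265.5 pt.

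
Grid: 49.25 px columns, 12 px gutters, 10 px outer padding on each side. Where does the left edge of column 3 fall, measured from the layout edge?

Before column 3: the margin + 2 columns + 2 gutters.
Offset = 10 + 2·(49.25 + 12) = 10 + 122.5 = 132.5 px.

132.5 px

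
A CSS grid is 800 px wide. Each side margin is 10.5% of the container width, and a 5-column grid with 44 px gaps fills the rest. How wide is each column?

Margins: 10.5% × 800 = 84 px each, so content = 800 − 168 = 632 px.
5 columns + 4 gaps: 5c + 4·44 = 632.
5c = 632 − 176 = 456, so c = 91.2 px.

91.2 px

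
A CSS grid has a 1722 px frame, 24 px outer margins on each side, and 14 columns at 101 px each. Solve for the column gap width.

Inside the margins: 1722 − 48 = 1674 px.
Columns use 1414 px, leaving 260 px across 13 column gaps = 20 px each.

20 px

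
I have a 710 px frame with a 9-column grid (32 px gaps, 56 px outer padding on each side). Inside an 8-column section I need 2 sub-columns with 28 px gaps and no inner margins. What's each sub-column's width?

Take off 112 px of margins, leaving 598 px.
598 − 8·32 = 342; ÷9 gives c = 38 px.
8-column span = 8·38 + 7·32 = 528 px.
Subtracting 1 gap of 28 leaves 500 for 2 columns, so d = 250 px.

250 px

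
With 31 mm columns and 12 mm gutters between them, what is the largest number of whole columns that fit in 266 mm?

k columns need k·31 + (k−1)·12 = k·43 − 12.
k·43 − 12 ≤ 266 → k ≤ 278 / 43 ≈ 6.47, so k = 6.

6 columns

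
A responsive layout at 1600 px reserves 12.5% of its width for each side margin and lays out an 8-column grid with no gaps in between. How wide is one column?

Margins: 12.5% × 1600 = 200 px each, so content = 1600 − 400 = 1200 px.
1200 / 8 = 150 px per column.

150 px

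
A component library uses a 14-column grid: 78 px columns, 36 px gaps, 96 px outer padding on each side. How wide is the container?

1752 px

Total width: 2·96 + 14·78 + 13·36 = 1752 px.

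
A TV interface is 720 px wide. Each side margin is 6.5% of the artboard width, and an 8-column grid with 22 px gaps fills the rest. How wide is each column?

59.05 px

720 × (1 − 2·6.5%) = 720 × 87% = 626.4 px for the columns.
8 columns + 7 gaps: 8c + 7·22 = 626.4.
8c = 626.4 − 154 = 472.4, so c = 59.05 px.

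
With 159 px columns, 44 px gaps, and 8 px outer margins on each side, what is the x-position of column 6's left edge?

Each column+gutter stride is 203 px; 5 of them past the 8 px margin is 8 + 1015 = 1023 px.

1023 px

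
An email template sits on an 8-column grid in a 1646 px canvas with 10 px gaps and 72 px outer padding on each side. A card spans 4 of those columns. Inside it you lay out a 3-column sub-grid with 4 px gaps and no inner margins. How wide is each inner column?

Outer content = 1646 − 2·72 = 1502 px.
8 columns + 7 gaps: 8c + 7·10 = 1502.
8c = 1502 − 70 = 1432, so c = 179 px.
4-column span = 4·179 + 3·10 = 746 px.
746 − 2·4 = 738; ÷3 gives d = 246 px.

246 px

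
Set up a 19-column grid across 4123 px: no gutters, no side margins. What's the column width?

4123 / 19 = 217 px per column.

217 px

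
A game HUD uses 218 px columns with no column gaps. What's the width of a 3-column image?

With no column gaps, 3 columns span 3·218 = 654 px.

654 px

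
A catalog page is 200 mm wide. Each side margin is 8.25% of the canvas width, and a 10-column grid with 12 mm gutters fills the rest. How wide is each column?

200 × (1 − 2·8.25%) = 200 × 83.5% = 167 mm for the columns.
10 columns + 9 gutters: 10c + 9·12 = 167.
10c = 167 − 108 = 59, so c = 5.9 mm.

5.9 mm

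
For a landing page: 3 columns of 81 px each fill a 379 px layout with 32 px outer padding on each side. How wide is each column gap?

Subtract both margins: 379 − 2·32 = 315 px.
3·81 + 2g = 315 → 2g = 72 → g = 36 px.

36 px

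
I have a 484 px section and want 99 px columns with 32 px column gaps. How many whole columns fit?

3 columns

3 columns: 3·99 + 2·32 = 361 px ≤ 484.
4 columns: 492 px > 484. So 3.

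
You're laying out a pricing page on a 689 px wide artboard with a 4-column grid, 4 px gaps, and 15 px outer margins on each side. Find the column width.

161.75 px

Inside the margins: 689 − 30 = 659 px.
Subtracting 3 gaps of 4 leaves 647 for 4 columns, so c = 161.75 px.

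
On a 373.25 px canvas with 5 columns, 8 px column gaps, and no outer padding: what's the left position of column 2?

373.25 − 4·8 = 341.25; ÷5 gives c = 68.25 px.
Each column+gutter stride is 76.25 px; with no margin, 1 of them is 76.25 px.

76.25 px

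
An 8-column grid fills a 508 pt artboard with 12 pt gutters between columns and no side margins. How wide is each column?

508 − 7·12 = 424; ÷8 gives c = 53 pt.

53 pt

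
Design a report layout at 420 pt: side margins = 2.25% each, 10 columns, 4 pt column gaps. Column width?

36.51 pt

Margins: 2.25% × 420 = 9.45 pt each, so content = 420 − 18.9 = 401.1 pt.
10 columns + 9 column gaps: 10c + 9·4 = 401.1.
10c = 401.1 − 36 = 365.1, so c = 36.51 pt.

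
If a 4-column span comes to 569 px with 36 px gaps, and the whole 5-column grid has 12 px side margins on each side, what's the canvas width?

4c + 3·36 = 569 → 4c = 461 → c = 115.25 px.
Canvas = 2·12 + 5·115.25 + 4·36 = 24 + 576.25 + 144 = 744.25 px.

744.25 px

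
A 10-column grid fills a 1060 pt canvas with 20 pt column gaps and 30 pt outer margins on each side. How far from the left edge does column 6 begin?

Subtract both margins: 1060 − 2·30 = 1000 pt.
1000 − 9·20 = 820; ÷10 gives c = 82 pt.
Each column+gutter stride is 102 pt; 5 of them past the 30 pt margin is 30 + 510 = 540 pt.

540 pt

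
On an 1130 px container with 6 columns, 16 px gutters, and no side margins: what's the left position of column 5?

6c + 5·16 = 1130 → 6c = 1050 → c = 175 px.
No margin, so column 5 starts at 4·(column + gutter) = 4·191 = 764 px.

764 px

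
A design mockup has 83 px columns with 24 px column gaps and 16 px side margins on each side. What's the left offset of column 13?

1300 px

Column 13 starts at margin + 12·(column + gutter) = 16 + 12·107 = 1300 px.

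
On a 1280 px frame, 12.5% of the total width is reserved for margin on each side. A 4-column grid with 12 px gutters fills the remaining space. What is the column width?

231 px

Each margin = 12.5% of 1280 = 160 px; content = 1280 − 2·160 = 960 px.
960 − 3·12 = 924; ÷4 gives c = 231 px.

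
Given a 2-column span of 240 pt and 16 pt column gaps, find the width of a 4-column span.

240 − 1·16 = 224; ÷2 gives c = 112 pt.
4 columns plus 3 column gaps: 448 + 48 = 496 pt.

496 pt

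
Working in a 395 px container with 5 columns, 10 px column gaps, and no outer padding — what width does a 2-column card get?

152 px

Subtracting 4 column gaps of 10 leaves 355 for 5 columns, so c = 71 px.
2-column span = 2·71 + 1·10 = 152 px.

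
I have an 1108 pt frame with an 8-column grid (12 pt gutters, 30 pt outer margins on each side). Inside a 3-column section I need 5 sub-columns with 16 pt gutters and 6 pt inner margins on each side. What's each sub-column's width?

61.9 pt

Inside the margins: 1108 − 60 = 1048 pt.
1048 − 7·12 = 964; ÷8 gives c = 120.5 pt.
Span of 3: 3·120.5 + 2·12 = 361.5 + 24 = 385.5 pt.
Inner content = 385.5 − 2·6 = 373.5 pt.
5 columns + 4 gutters: 5d + 4·16 = 373.5.
5d = 373.5 − 64 = 309.5, so d = 61.9 pt.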